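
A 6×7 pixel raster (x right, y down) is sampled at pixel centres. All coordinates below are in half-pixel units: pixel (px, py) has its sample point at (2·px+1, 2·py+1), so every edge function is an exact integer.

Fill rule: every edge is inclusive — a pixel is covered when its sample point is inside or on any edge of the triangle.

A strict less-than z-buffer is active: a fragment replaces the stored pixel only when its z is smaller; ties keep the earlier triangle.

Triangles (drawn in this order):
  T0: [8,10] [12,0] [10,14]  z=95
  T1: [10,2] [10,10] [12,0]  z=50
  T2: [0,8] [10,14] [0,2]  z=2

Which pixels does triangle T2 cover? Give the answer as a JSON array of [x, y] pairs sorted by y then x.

T0:
  2·area = 36
  edge (8, 10)→(12, 0): d=(4,-10) inclusive
  edge (12, 0)→(10, 14): d=(-2,14) inclusive
  edge (10, 14)→(8, 10): d=(-2,-4) inclusive
    (5,1)@(11, 3): e=[2,8,26] → #
    (5,2)@(11, 5): e=[10,4,22] → #
    (5,3)@(11, 7): e=[18,0,18] → #  [on edge]
    (4,4)@(9, 9): e=[6,24,6] → #
    (5,4)@(11, 9): e=[26,-4,14] → ·
    (4,5)@(9, 11): e=[14,20,2] → #
    (5,5)@(11, 11): e=[34,-8,10] → ·
    (4,6)@(9, 13): e=[22,16,-2] → ·
  covered (5 px):
    · · · · · ·
    · · · · · #
    · · · · · #
    · · · · · #
    · · · · # ·
    · · · · # ·
    · · · · · ·
T1:
  2·area = 16  (B↔C swapped to make it positive)
  edge (10, 2)→(12, 0): d=(2,-2) inclusive
  edge (12, 0)→(10, 10): d=(-2,10) inclusive
  edge (10, 10)→(10, 2): d=(0,-8) inclusive
    (5,0)@(11, 1): e=[0,8,8] → #  [on edge]
    (4,1)@(9, 3): e=[0,24,-8] → ·  [on edge]
    (5,1)@(11, 3): e=[4,4,8] → #
    (3,2)@(7, 5): e=[0,40,-24] → ·  [on edge]
    (5,2)@(11, 5): e=[8,0,8] → #  [on edge]
    (2,3)@(5, 7): e=[0,56,-40] → ·  [on edge]
    (5,3)@(11, 7): e=[12,-4,8] → ·
    (1,4)@(3, 9): e=[0,72,-56] → ·  [on edge]
    (0,5)@(1, 11): e=[0,88,-72] → ·  [on edge]
  covered (3 px):
    · · · · · #
    · · · · · #
    · · · · · #
    · · · · · ·
    · · · · · ·
    · · · · · ·
    · · · · · ·
T2:
  2·area = 60  (B↔C swapped to make it positive)
  edge (0, 8)→(0, 2): d=(0,-6) inclusive
  edge (0, 2)→(10, 14): d=(10,12) inclusive
  edge (10, 14)→(0, 8): d=(-10,-6) inclusive
    (0,2)@(1, 5): e=[6,18,36] → #
    (1,2)@(3, 5): e=[18,-6,48] → ·
    (0,3)@(1, 7): e=[6,38,16] → #
    (1,3)@(3, 7): e=[18,14,28] → #
    (2,3)@(5, 7): e=[30,-10,40] → ·
    (0,4)@(1, 9): e=[6,58,-4] → ·
    (1,4)@(3, 9): e=[18,34,8] → #
    (2,4)@(5, 9): e=[30,10,20] → #
    (3,4)@(7, 9): e=[42,-14,32] → ·
    (1,5)@(3, 11): e=[18,54,-12] → ·
    (2,5)@(5, 11): e=[30,30,0] → #  [on edge]
    (3,5)@(7, 11): e=[42,6,12] → #
  covered (8 px):
    · · · · · ·
    · · · · · ·
    # · · · · ·
    # # · · · ·
    · # # · · ·
    · · # # · ·
    · · · · # ·

Answer: [[0,2],[0,3],[1,3],[1,4],[2,4],[2,5],[3,5],[4,6]]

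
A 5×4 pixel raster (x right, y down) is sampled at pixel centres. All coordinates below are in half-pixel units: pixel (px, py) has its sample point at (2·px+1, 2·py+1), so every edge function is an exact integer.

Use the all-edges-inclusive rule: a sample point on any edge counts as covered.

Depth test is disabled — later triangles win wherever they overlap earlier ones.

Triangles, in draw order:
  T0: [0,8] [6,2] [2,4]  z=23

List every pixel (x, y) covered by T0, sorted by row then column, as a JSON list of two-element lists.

T0:
  2·area = 12  (B↔C swapped to make it positive)
  edge (0, 8)→(2, 4): d=(2,-4) inclusive
  edge (2, 4)→(6, 2): d=(4,-2) inclusive
  edge (6, 2)→(0, 8): d=(-6,6) inclusive
    (3,0)@(7, 1): e=[14,-2,0] → ·  [on edge]
    (2,1)@(5, 3): e=[10,2,0] → █  [on edge]
    (3,1)@(7, 3): e=[18,6,-12] → ·
    (1,2)@(3, 5): e=[6,6,0] → █  [on edge]
    (2,2)@(5, 5): e=[14,10,-12] → ·
    (0,3)@(1, 7): e=[2,10,0] → █  [on edge]
    (1,3)@(3, 7): e=[10,14,-12] → ·
  covered (3 px):
    · · · · ·
    · · █ · ·
    · █ · · ·
    █ · · · ·

Result: [[2,1],[1,2],[0,3]]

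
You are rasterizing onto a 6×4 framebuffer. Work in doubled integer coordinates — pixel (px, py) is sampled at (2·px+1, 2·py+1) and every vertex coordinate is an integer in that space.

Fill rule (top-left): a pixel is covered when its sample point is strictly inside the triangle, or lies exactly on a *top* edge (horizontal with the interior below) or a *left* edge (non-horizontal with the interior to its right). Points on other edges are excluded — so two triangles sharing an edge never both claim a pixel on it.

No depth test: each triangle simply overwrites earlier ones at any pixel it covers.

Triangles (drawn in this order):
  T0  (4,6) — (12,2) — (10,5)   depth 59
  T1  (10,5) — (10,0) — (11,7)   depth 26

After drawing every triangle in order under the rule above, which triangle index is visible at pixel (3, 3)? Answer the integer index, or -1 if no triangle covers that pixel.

T0:
  2·area = 16
  edge (4, 6)→(12, 2): d=(8,-4) top-left  bias=+0
  edge (12, 2)→(10, 5): d=(-2,3) right/bottom  bias=-1
  edge (10, 5)→(4, 6): d=(-6,1) right/bottom  bias=-1
    (5,1)@(11, 3): e=[4,1,11] → X
    (3,2)@(7, 5): e=[4,9,3] → X
    (4,2)@(9, 5): e=[12,3,1] → X
    (5,2)@(11, 5): e=[20,-3,-1] → .
    (3,3)@(7, 7): e=[20,5,-9] → .
    (4,3)@(9, 7): e=[28,-1,-11] → .
  covered (3 px):
    . . . . . .
    . . . . . X
    . . . X X .
    . . . . . .
T1:
  2·area = 5
  edge (10, 5)→(10, 0): d=(0,-5) top-left  bias=+0
  edge (10, 0)→(11, 7): d=(1,7) right/bottom  bias=-1
  edge (11, 7)→(10, 5): d=(-1,-2) top-left  bias=+0
    (4,1)@(9, 3): e=[-5,10,0] → .  [on edge]
    (5,3)@(11, 7): e=[5,0,0] → .  [on edge]
  covered (0 px):
    . . . . . .
    . . . . . .
    . . . . . .
    . . . . . .

Z-buffer (winner per pixel, '.' = empty):
  . . . . . .
  . . . . . 0
  . . . 0 0 .
  . . . . . .

Result: -1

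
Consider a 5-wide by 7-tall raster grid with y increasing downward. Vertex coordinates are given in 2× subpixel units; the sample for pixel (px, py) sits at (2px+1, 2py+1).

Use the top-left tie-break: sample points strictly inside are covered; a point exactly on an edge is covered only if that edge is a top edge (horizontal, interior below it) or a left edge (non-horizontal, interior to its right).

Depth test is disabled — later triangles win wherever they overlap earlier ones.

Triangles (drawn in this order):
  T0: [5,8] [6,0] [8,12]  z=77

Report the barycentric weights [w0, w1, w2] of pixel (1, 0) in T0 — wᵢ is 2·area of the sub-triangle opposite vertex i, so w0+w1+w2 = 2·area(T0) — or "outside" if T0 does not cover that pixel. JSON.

T0:
  2·area = 28
  edge (5, 8)→(6, 0): d=(1,-8) top-left  bias=+0
  edge (6, 0)→(8, 12): d=(2,12) right/bottom  bias=-1
  edge (8, 12)→(5, 8): d=(-3,-4) top-left  bias=+0
    (3,3)@(7, 7): e=[15,2,11] → X
    (4,3)@(9, 7): e=[31,-22,19] → .
    (3,4)@(7, 9): e=[17,6,5] → X
    (4,4)@(9, 9): e=[33,-18,13] → .
    (3,5)@(7, 11): e=[19,10,-1] → .
  covered (2 px):
    . . . . .
    . . . . .
    . . . . .
    . . . X .
    . . . X .
    . . . . .
    . . . . .

Final: "outside"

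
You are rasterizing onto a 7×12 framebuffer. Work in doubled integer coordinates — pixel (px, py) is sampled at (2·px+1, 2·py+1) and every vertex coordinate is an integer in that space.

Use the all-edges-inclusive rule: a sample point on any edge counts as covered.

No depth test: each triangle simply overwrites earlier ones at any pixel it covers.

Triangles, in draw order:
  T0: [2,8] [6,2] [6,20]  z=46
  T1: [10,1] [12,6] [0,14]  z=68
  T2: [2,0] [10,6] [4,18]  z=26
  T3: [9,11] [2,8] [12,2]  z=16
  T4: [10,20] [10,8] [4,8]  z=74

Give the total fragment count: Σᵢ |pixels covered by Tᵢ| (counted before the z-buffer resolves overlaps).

T0:
  2·area = 72
  edge (2, 8)→(6, 2): d=(4,-6) inclusive
  edge (6, 2)→(6, 20): d=(0,18) inclusive
  edge (6, 20)→(2, 8): d=(-4,-12) inclusive
    (0,2)@(1, 5): e=[-18,90,0] → .  [on edge]
    (2,2)@(5, 5): e=[6,18,48] → X
    (3,2)@(7, 5): e=[18,-18,72] → .
    (1,3)@(3, 7): e=[2,54,16] → X
    (3,3)@(7, 7): e=[26,-18,64] → .
    (1,4)@(3, 9): e=[10,54,8] → X
    (3,4)@(7, 9): e=[34,-18,56] → .
    (1,5)@(3, 11): e=[18,54,0] → X  [on edge]
    (3,5)@(7, 11): e=[42,-18,48] → .
    (1,6)@(3, 13): e=[26,54,-8] → .
    (2,6)@(5, 13): e=[38,18,16] → X
    (3,6)@(7, 13): e=[50,-18,40] → .
    (2,8)@(5, 17): e=[54,18,0] → X  [on edge]
    (3,11)@(7, 23): e=[90,-18,0] → .  [on edge]
  covered (10 px):
    . . . . . . .
    . . . . . . .
    . . X . . . .
    . X X . . . .
    . X X . . . .
    . X X . . . .
    . . X . . . .
    . . X . . . .
    . . X . . . .
    . . . . . . .
    . . . . . . .
    . . . . . . .
T1:
  2·area = 76
  edge (10, 1)→(12, 6): d=(2,5) inclusive
  edge (12, 6)→(0, 14): d=(-12,8) inclusive
  edge (0, 14)→(10, 1): d=(10,-13) inclusive
    (4,1)@(9, 3): e=[9,60,7] → X
    (5,1)@(11, 3): e=[-1,44,33] → .
    (3,2)@(7, 5): e=[23,52,1] → X
    (5,2)@(11, 5): e=[3,20,53] → X
    (6,2)@(13, 5): e=[-7,4,79] → .
    (3,3)@(7, 7): e=[27,28,21] → X
    (5,3)@(11, 7): e=[7,-4,73] → .
    (2,4)@(5, 9): e=[41,20,15] → X
    (4,4)@(9, 9): e=[21,-12,67] → .
    (1,5)@(3, 11): e=[55,12,9] → X
    (2,5)@(5, 11): e=[45,-4,35] → .
    (3,5)@(7, 11): e=[35,-20,61] → .
  covered (10 px):
    . . . . . . .
    . . . . X . .
    . . . X X X .
    . . . X X . .
    . . X X . . .
    . X . . . . .
    X . . . . . .
    . . . . . . .
    . . . . . . .
    . . . . . . .
    . . . . . . .
    . . . . . . .
T2:
  2·area = 132
  edge (2, 0)→(10, 6): d=(8,6) inclusive
  edge (10, 6)→(4, 18): d=(-6,12) inclusive
  edge (4, 18)→(2, 0): d=(-2,-18) inclusive
    (1,0)@(3, 1): e=[2,114,16] → X
    (2,0)@(5, 1): e=[-10,90,52] → .
    (1,1)@(3, 3): e=[18,102,12] → X
    (2,1)@(5, 3): e=[6,78,48] → X
    (3,1)@(7, 3): e=[-6,54,84] → .
    (1,2)@(3, 5): e=[34,90,8] → X
    (3,2)@(7, 5): e=[10,42,80] → X
    (4,2)@(9, 5): e=[-2,18,116] → .
    (1,3)@(3, 7): e=[50,78,4] → X
    (4,3)@(9, 7): e=[14,6,112] → X
    (5,3)@(11, 7): e=[2,-18,148] → .
    (1,4)@(3, 9): e=[66,66,0] → X  [on edge]
  covered (17 px):
    . X . . . . .
    . X X . . . .
    . X X X . . .
    . X X X X . .
    . X X X . . .
    . . X X . . .
    . . X . . . .
    . . X . . . .
    . . . . . . .
    . . . . . . .
    . . . . . . .
    . . . . . . .
T3:
  2·area = 72
  edge (9, 11)→(2, 8): d=(-7,-3) inclusive
  edge (2, 8)→(12, 2): d=(10,-6) inclusive
  edge (12, 2)→(9, 11): d=(-3,9) inclusive
    (5,1)@(11, 3): e=[62,4,6] → X
    (6,1)@(13, 3): e=[68,16,-12] → .
    (3,2)@(7, 5): e=[36,0,36] → X  [on edge]
    (4,2)@(9, 5): e=[42,12,18] → X
    (5,2)@(11, 5): e=[48,24,0] → X  [on edge]
    (6,2)@(13, 5): e=[54,36,-18] → .
    (2,3)@(5, 7): e=[16,8,48] → X
    (5,3)@(11, 7): e=[34,44,-6] → .
    (2,4)@(5, 9): e=[2,28,42] → X
    (5,4)@(11, 9): e=[20,64,-12] → .
    (2,5)@(5, 11): e=[-12,48,36] → .
    (3,5)@(7, 11): e=[-6,60,18] → .
    (4,5)@(9, 11): e=[0,72,0] → X  [on edge]
    (3,8)@(7, 17): e=[-48,120,0] → .  [on edge]
    (2,11)@(5, 23): e=[-96,168,0] → .  [on edge]
  covered (11 px):
    . . . . . . .
    . . . . . X .
    . . . X X X .
    . . X X X . .
    . . X X X . .
    . . . . X . .
    . . . . . . .
    . . . . . . .
    . . . . . . .
    . . . . . . .
    . . . . . . .
    . . . . . . .
T4:
  2·area = 72  (B↔C swapped to make it positive)
  edge (10, 20)→(4, 8): d=(-6,-12) inclusive
  edge (4, 8)→(10, 8): d=(6,0) inclusive
  edge (10, 8)→(10, 20): d=(0,12) inclusive
    (2,4)@(5, 9): e=[6,6,60] → X
    (3,4)@(7, 9): e=[30,6,36] → X
    (4,4)@(9, 9): e=[54,6,12] → X
    (5,4)@(11, 9): e=[78,6,-12] → .
    (2,5)@(5, 11): e=[-6,18,60] → .
    (3,5)@(7, 11): e=[18,18,36] → X
    (5,5)@(11, 11): e=[66,18,-12] → .
    (3,6)@(7, 13): e=[6,30,36] → X
    (5,6)@(11, 13): e=[54,30,-12] → .
    (3,7)@(7, 15): e=[-6,42,36] → .
    (4,7)@(9, 15): e=[18,42,12] → X
    (5,7)@(11, 15): e=[42,42,-12] → .
  covered (9 px):
    . . . . . . .
    . . . . . . .
    . . . . . . .
    . . . . . . .
    . . X X X . .
    . . . X X . .
    . . . X X . .
    . . . . X . .
    . . . . X . .
    . . . . . . .
    . . . . . . .
    . . . . . . .

Result: 57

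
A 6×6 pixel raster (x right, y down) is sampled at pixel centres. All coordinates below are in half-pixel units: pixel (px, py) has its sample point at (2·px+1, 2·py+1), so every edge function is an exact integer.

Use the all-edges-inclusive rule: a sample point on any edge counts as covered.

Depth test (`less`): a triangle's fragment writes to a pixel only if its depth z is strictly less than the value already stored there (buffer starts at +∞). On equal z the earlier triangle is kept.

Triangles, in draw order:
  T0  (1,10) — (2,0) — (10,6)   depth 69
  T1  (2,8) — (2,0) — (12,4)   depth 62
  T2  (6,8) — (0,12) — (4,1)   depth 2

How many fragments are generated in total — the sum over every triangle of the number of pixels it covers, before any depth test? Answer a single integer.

T0:
  2·area = 86
  edge (1, 10)→(2, 0): d=(1,-10) inclusive
  edge (2, 0)→(10, 6): d=(8,6) inclusive
  edge (10, 6)→(1, 10): d=(-9,4) inclusive
    (1,0)@(3, 1): e=[11,2,73] → X
    (2,0)@(5, 1): e=[31,-10,65] → .
    (1,1)@(3, 3): e=[13,18,55] → X
    (2,1)@(5, 3): e=[33,6,47] → X
    (3,1)@(7, 3): e=[53,-6,39] → .
    (1,2)@(3, 5): e=[15,34,37] → X
    (3,2)@(7, 5): e=[55,10,21] → X
    (4,2)@(9, 5): e=[75,-2,13] → .
    (1,3)@(3, 7): e=[17,50,19] → X
    (4,3)@(9, 7): e=[77,14,-5] → .
    (1,4)@(3, 9): e=[19,66,1] → X
    (2,4)@(5, 9): e=[39,54,-7] → .
  covered (10 px):
    . X . . . .
    . X X . . .
    . X X X . .
    . X X X . .
    . X . . . .
    . . . . . .
T1:
  2·area = 80
  edge (2, 8)→(2, 0): d=(0,-8) inclusive
  edge (2, 0)→(12, 4): d=(10,4) inclusive
  edge (12, 4)→(2, 8): d=(-10,4) inclusive
    (1,0)@(3, 1): e=[8,6,66] → X
    (2,0)@(5, 1): e=[24,-2,58] → .
    (1,1)@(3, 3): e=[8,26,46] → X
    (2,1)@(5, 3): e=[24,18,38] → X
    (3,1)@(7, 3): e=[40,10,30] → X
    (4,1)@(9, 3): e=[56,2,22] → X
    (5,1)@(11, 3): e=[72,-6,14] → .
    (1,2)@(3, 5): e=[8,46,26] → X
    (5,2)@(11, 5): e=[72,14,-6] → .
    (1,3)@(3, 7): e=[8,66,6] → X
    (2,3)@(5, 7): e=[24,58,-2] → .
    (3,3)@(7, 7): e=[40,50,-10] → .
  covered (10 px):
    . X . . . .
    . X X X X .
    . X X X X .
    . X . . . .
    . . . . . .
    . . . . . .
T2:
  2·area = 50
  edge (6, 8)→(0, 12): d=(-6,4) inclusive
  edge (0, 12)→(4, 1): d=(4,-11) inclusive
  edge (4, 1)→(6, 8): d=(2,7) inclusive
    (1,2)@(3, 5): e=[30,5,15] → X
    (2,2)@(5, 5): e=[22,27,1] → X
    (3,2)@(7, 5): e=[14,49,-13] → .
    (1,3)@(3, 7): e=[18,13,19] → X
    (3,3)@(7, 7): e=[2,57,-9] → .
    (1,4)@(3, 9): e=[6,21,23] → X
    (2,4)@(5, 9): e=[-2,43,9] → .
    (0,5)@(1, 11): e=[2,7,41] → X
    (1,5)@(3, 11): e=[-6,29,27] → .
  covered (6 px):
    . . . . . .
    . . . . . .
    . X X . . .
    . X X . . .
    . X . . . .
    X . . . . .

Answer: 26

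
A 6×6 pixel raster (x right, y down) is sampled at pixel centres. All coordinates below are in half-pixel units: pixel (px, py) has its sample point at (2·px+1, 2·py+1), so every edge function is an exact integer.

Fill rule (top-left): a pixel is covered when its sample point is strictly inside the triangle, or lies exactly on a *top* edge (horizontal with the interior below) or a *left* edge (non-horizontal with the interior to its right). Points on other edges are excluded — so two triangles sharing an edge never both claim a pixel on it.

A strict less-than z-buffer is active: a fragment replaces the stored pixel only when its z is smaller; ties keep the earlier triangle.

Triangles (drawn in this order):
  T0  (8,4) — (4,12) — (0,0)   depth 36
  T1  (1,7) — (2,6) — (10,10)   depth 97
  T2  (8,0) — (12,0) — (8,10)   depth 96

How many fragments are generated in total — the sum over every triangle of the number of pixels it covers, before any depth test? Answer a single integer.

T0:
  2·area = 80
  edge (8, 4)→(4, 12): d=(-4,8) right/bottom  bias=-1
  edge (4, 12)→(0, 0): d=(-4,-12) top-left  bias=+0
  edge (0, 0)→(8, 4): d=(8,4) right/bottom  bias=-1
    (0,0)@(1, 1): e=[68,8,4] → █
    (1,0)@(3, 1): e=[52,32,-4] → ·
    (0,1)@(1, 3): e=[60,0,20] → █  [on edge]
    (1,1)@(3, 3): e=[44,24,12] → █
    (2,1)@(5, 3): e=[28,48,4] → █
    (3,1)@(7, 3): e=[12,72,-4] → ·
    (0,2)@(1, 5): e=[52,-8,36] → ·
    (1,2)@(3, 5): e=[36,16,28] → █
    (3,2)@(7, 5): e=[4,64,12] → █
    (4,2)@(9, 5): e=[-12,88,4] → ·
    (1,3)@(3, 7): e=[28,8,44] → █
    (3,3)@(7, 7): e=[-4,56,28] → ·
    (1,4)@(3, 9): e=[20,0,60] → █  [on edge]
  covered (11 px):
    █ · · · · ·
    █ █ █ · · ·
    · █ █ █ · ·
    · █ █ · · ·
    · █ █ · · ·
    · · · · · ·
T1:
  2·area = 12
  edge (1, 7)→(2, 6): d=(1,-1) top-left  bias=+0
  edge (2, 6)→(10, 10): d=(8,4) right/bottom  bias=-1
  edge (10, 10)→(1, 7): d=(-9,-3) top-left  bias=+0
    (3,0)@(7, 1): e=[0,-60,72] → ·  [on edge]
    (2,1)@(5, 3): e=[0,-36,48] → ·  [on edge]
    (1,2)@(3, 5): e=[0,-12,24] → ·  [on edge]
    (0,3)@(1, 7): e=[0,12,0] → █  [on edge]
    (1,3)@(3, 7): e=[2,4,6] → █
    (2,3)@(5, 7): e=[4,-4,12] → ·
    (0,4)@(1, 9): e=[2,28,-18] → ·
    (1,4)@(3, 9): e=[4,20,-12] → ·
    (3,4)@(7, 9): e=[8,4,0] → █  [on edge]
    (4,4)@(9, 9): e=[10,-4,6] → ·
    (3,5)@(7, 11): e=[10,20,-18] → ·
  covered (3 px):
    · · · · · ·
    · · · · · ·
    · · · · · ·
    █ █ · · · ·
    · · · █ · ·
    · · · · · ·
T2:
  2·area = 40
  edge (8, 0)→(12, 0): d=(4,0) top-left  bias=+0
  edge (12, 0)→(8, 10): d=(-4,10) right/bottom  bias=-1
  edge (8, 10)→(8, 0): d=(0,-10) top-left  bias=+0
    (4,0)@(9, 1): e=[4,26,10] → █
    (5,0)@(11, 1): e=[4,6,30] → █
    (4,1)@(9, 3): e=[12,18,10] → █
    (5,1)@(11, 3): e=[12,-2,30] → ·
    (4,2)@(9, 5): e=[20,10,10] → █
    (5,2)@(11, 5): e=[20,-10,30] → ·
    (4,3)@(9, 7): e=[28,2,10] → █
    (5,3)@(11, 7): e=[28,-18,30] → ·
    (4,4)@(9, 9): e=[36,-6,10] → ·
  covered (5 px):
    · · · · █ █
    · · · · █ ·
    · · · · █ ·
    · · · · █ ·
    · · · · · ·
    · · · · · ·

Final: 19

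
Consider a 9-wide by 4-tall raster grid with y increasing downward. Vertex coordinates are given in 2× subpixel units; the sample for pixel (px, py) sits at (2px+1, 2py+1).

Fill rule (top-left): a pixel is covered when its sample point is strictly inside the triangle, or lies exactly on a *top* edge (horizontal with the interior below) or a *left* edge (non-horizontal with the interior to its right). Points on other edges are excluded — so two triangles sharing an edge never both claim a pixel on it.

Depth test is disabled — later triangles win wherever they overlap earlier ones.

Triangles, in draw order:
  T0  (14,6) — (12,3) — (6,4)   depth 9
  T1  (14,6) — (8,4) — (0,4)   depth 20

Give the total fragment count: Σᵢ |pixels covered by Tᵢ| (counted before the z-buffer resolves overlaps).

T0:
  2·area = 20  (B↔C swapped to make it positive)
  edge (14, 6)→(6, 4): d=(-8,-2) top-left  bias=+0
  edge (6, 4)→(12, 3): d=(6,-1) top-left  bias=+0
  edge (12, 3)→(14, 6): d=(2,3) right/bottom  bias=-1
    (5,2)@(11, 5): e=[2,11,7] → █
    (6,2)@(13, 5): e=[6,13,1] → █
    (7,2)@(15, 5): e=[10,15,-5] → ·
    (5,3)@(11, 7): e=[-14,23,11] → ·
    (6,3)@(13, 7): e=[-10,25,5] → ·
  covered (2 px):
    · · · · · · · · ·
    · · · · · · · · ·
    · · · · · █ █ · ·
    · · · · · · · · ·
T1:
  2·area = 16  (B↔C swapped to make it positive)
  edge (14, 6)→(0, 4): d=(-14,-2) top-left  bias=+0
  edge (0, 4)→(8, 4): d=(8,0) top-left  bias=+0
  edge (8, 4)→(14, 6): d=(6,2) right/bottom  bias=-1
    (2,1)@(5, 3): e=[24,-8,0] → ·  [on edge]
    (3,2)@(7, 5): e=[0,8,8] → █  [on edge]
    (4,2)@(9, 5): e=[4,8,4] → █
    (5,2)@(11, 5): e=[8,8,0] → ·  [on edge]
    (3,3)@(7, 7): e=[-28,24,20] → ·
    (4,3)@(9, 7): e=[-24,24,16] → ·
    (8,3)@(17, 7): e=[-8,24,0] → ·  [on edge]
  covered (2 px):
    · · · · · · · · ·
    · · · · · · · · ·
    · · · █ █ · · · ·
    · · · · · · · · ·

Result: 4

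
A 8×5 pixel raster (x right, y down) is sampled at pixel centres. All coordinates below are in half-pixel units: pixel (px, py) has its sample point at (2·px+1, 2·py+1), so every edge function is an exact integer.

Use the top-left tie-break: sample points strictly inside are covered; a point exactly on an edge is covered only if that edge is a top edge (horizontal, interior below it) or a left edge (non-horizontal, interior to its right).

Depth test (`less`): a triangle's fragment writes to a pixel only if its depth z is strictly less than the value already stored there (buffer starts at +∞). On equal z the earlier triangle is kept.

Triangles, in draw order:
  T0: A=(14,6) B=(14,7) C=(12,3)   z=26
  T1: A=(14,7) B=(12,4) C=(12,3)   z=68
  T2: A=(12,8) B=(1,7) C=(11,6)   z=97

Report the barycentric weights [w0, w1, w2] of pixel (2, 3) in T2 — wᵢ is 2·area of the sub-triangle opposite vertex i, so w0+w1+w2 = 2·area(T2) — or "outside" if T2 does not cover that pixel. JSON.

T0:
  2·area = 2
  edge (14, 6)→(14, 7): d=(0,1) right/bottom  bias=-1
  edge (14, 7)→(12, 3): d=(-2,-4) top-left  bias=+0
  edge (12, 3)→(14, 6): d=(2,3) right/bottom  bias=-1
    (5,0)@(11, 1): e=[3,0,-1] → ·  [on edge]
    (6,2)@(13, 5): e=[1,0,1] → █  [on edge]
    (7,2)@(15, 5): e=[-1,8,-5] → ·
    (6,3)@(13, 7): e=[1,-4,5] → ·
    (7,4)@(15, 9): e=[-1,0,3] → ·  [on edge]
  covered (1 px):
    · · · · · · · ·
    · · · · · · · ·
    · · · · · · █ ·
    · · · · · · · ·
    · · · · · · · ·
T1:
  2·area = 2
  edge (14, 7)→(12, 4): d=(-2,-3) top-left  bias=+0
  edge (12, 4)→(12, 3): d=(0,-1) top-left  bias=+0
  edge (12, 3)→(14, 7): d=(2,4) right/bottom  bias=-1
    (5,0)@(11, 1): e=[3,-1,0] → ·  [on edge]
    (6,2)@(13, 5): e=[1,1,0] → ·  [on edge]
    (7,4)@(15, 9): e=[-1,3,0] → ·  [on edge]
  covered (0 px):
    · · · · · · · ·
    · · · · · · · ·
    · · · · · · · ·
    · · · · · · · ·
    · · · · · · · ·
T2:
  2·area = 21
  edge (12, 8)→(1, 7): d=(-11,-1) top-left  bias=+0
  edge (1, 7)→(11, 6): d=(10,-1) top-left  bias=+0
  edge (11, 6)→(12, 8): d=(1,2) right/bottom  bias=-1
    (0,3)@(1, 7): e=[0,0,21] → █  [on edge]
    (1,3)@(3, 7): e=[2,2,17] → █
    (2,3)@(5, 7): e=[4,4,13] → █
    (3,3)@(7, 7): e=[6,6,9] → █
    (4,3)@(9, 7): e=[8,8,5] → █
    (5,3)@(11, 7): e=[10,10,1] → █
    (6,3)@(13, 7): e=[12,12,-3] → ·
    (0,4)@(1, 9): e=[-22,20,23] → ·
    (1,4)@(3, 9): e=[-20,22,19] → ·
    (2,4)@(5, 9): e=[-18,24,15] → ·
    (3,4)@(7, 9): e=[-16,26,11] → ·
    (4,4)@(9, 9): e=[-14,28,7] → ·
  covered (6 px):
    · · · · · · · ·
    · · · · · · · ·
    · · · · · · · ·
    █ █ █ █ █ █ · ·
    · · · · · · · ·

Final: [4,13,4]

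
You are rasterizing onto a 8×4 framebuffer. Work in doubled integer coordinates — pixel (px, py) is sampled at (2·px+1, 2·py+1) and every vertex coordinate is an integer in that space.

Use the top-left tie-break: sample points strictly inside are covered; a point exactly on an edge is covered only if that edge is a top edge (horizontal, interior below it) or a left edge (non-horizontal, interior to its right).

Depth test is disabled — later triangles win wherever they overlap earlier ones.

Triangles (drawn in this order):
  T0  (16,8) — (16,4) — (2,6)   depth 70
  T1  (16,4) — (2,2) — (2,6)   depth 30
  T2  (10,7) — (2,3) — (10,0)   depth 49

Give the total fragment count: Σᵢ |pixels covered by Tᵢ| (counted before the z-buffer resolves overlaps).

T0:
  2·area = 56  (B↔C swapped to make it positive)
  edge (16, 8)→(2, 6): d=(-14,-2) top-left  bias=+0
  edge (2, 6)→(16, 4): d=(14,-2) top-left  bias=+0
  edge (16, 4)→(16, 8): d=(0,4) right/bottom  bias=-1
    (4,2)@(9, 5): e=[28,0,28] → #  [on edge]
    (5,2)@(11, 5): e=[32,4,20] → #
    (6,2)@(13, 5): e=[36,8,12] → #
    (7,2)@(15, 5): e=[40,12,4] → #
    (4,3)@(9, 7): e=[0,28,28] → #  [on edge]
  covered (8 px):
    · · · · · · · ·
    · · · · · · · ·
    · · · · # # # #
    · · · · # # # #
T1:
  2·area = 56  (B↔C swapped to make it positive)
  edge (16, 4)→(2, 6): d=(-14,2) right/bottom  bias=-1
  edge (2, 6)→(2, 2): d=(0,-4) top-left  bias=+0
  edge (2, 2)→(16, 4): d=(14,2) right/bottom  bias=-1
    (1,1)@(3, 3): e=[40,4,12] → #
    (2,1)@(5, 3): e=[36,12,8] → #
    (3,1)@(7, 3): e=[32,20,4] → #
    (4,1)@(9, 3): e=[28,28,0] → ·  [on edge]
    (1,2)@(3, 5): e=[12,4,40] → #
    (4,2)@(9, 5): e=[0,28,28] → ·  [on edge]
    (1,3)@(3, 7): e=[-16,4,68] → ·
    (2,3)@(5, 7): e=[-20,12,64] → ·
    (3,3)@(7, 7): e=[-24,20,60] → ·
  covered (6 px):
    · · · · · · · ·
    · # # # · · · ·
    · # # # · · · ·
    · · · · · · · ·
T2:
  2·area = 56
  edge (10, 7)→(2, 3): d=(-8,-4) top-left  bias=+0
  edge (2, 3)→(10, 0): d=(8,-3) top-left  bias=+0
  edge (10, 0)→(10, 7): d=(0,7) right/bottom  bias=-1
    (4,0)@(9, 1): e=[44,5,7] → #
    (5,0)@(11, 1): e=[52,11,-7] → ·
    (1,1)@(3, 3): e=[4,3,49] → #
    (2,1)@(5, 3): e=[12,9,35] → #
    (3,1)@(7, 3): e=[20,15,21] → #
    (5,1)@(11, 3): e=[36,27,-7] → ·
    (1,2)@(3, 5): e=[-12,19,49] → ·
    (2,2)@(5, 5): e=[-4,25,35] → ·
    (3,2)@(7, 5): e=[4,31,21] → #
    (5,2)@(11, 5): e=[20,43,-7] → ·
    (3,3)@(7, 7): e=[-12,47,21] → ·
    (4,3)@(9, 7): e=[-4,53,7] → ·
  covered (7 px):
    · · · · # · · ·
    · # # # # · · ·
    · · · # # · · ·
    · · · · · · · ·

Result: 21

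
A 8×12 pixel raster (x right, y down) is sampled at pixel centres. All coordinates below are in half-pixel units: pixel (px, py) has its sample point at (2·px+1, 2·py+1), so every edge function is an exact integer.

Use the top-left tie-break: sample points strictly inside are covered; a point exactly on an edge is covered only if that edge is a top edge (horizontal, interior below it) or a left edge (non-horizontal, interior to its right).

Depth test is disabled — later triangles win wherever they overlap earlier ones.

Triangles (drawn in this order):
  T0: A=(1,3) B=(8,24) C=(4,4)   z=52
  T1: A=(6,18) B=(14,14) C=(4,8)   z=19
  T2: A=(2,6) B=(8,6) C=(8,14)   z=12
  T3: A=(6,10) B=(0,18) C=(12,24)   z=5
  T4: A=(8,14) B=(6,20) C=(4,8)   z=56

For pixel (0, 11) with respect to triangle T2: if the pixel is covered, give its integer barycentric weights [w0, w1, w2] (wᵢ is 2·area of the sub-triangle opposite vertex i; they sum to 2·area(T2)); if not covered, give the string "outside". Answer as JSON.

T0:
  2·area = 56  (B↔C swapped to make it positive)
  edge (1, 3)→(4, 4): d=(3,1) right/bottom  bias=-1
  edge (4, 4)→(8, 24): d=(4,20) right/bottom  bias=-1
  edge (8, 24)→(1, 3): d=(-7,-21) top-left  bias=+0
    (0,1)@(1, 3): e=[0,56,0] → ·  [on edge]
    (1,2)@(3, 5): e=[4,24,28] → #
    (2,2)@(5, 5): e=[2,-16,70] → ·
    (3,2)@(7, 5): e=[0,-56,112] → ·  [on edge]
    (1,3)@(3, 7): e=[10,32,14] → #
    (2,3)@(5, 7): e=[8,-8,56] → ·
    (6,3)@(13, 7): e=[0,-168,224] → ·  [on edge]
    (1,4)@(3, 9): e=[16,40,0] → #  [on edge]
    (2,4)@(5, 9): e=[14,0,42] → ·  [on edge]
    (1,5)@(3, 11): e=[22,48,-14] → ·
    (2,5)@(5, 11): e=[20,8,28] → #
    (3,5)@(7, 11): e=[18,-32,70] → ·
    (2,7)@(5, 15): e=[32,24,0] → #  [on edge]
    (3,9)@(7, 19): e=[42,0,14] → ·  [on edge]
    (3,10)@(7, 21): e=[48,8,0] → #  [on edge]
  covered (7 px):
    · · · · · · · ·
    · · · · · · · ·
    · # · · · · · ·
    · # · · · · · ·
    · # · · · · · ·
    · · # · · · · ·
    · · # · · · · ·
    · · # · · · · ·
    · · · · · · · ·
    · · · · · · · ·
    · · · # · · · ·
    · · · · · · · ·
T1:
  2·area = 88  (B↔C swapped to make it positive)
  edge (6, 18)→(4, 8): d=(-2,-10) top-left  bias=+0
  edge (4, 8)→(14, 14): d=(10,6) right/bottom  bias=-1
  edge (14, 14)→(6, 18): d=(-8,4) right/bottom  bias=-1
    (1,1)@(3, 3): e=[0,-44,132] → ·  [on edge]
    (2,4)@(5, 9): e=[8,4,76] → #
    (3,4)@(7, 9): e=[28,-8,68] → ·
    (2,5)@(5, 11): e=[4,24,60] → #
    (3,5)@(7, 11): e=[24,12,52] → #
    (4,5)@(9, 11): e=[44,0,44] → ·  [on edge]
    (2,6)@(5, 13): e=[0,44,44] → #  [on edge]
    (4,6)@(9, 13): e=[40,20,28] → #
    (5,6)@(11, 13): e=[60,8,20] → #
    (6,6)@(13, 13): e=[80,-4,12] → ·
    (2,7)@(5, 15): e=[-4,64,28] → ·
    (3,7)@(7, 15): e=[16,52,20] → #
    (3,11)@(7, 23): e=[0,132,-44] → ·  [on edge]
  covered (11 px):
    · · · · · · · ·
    · · · · · · · ·
    · · · · · · · ·
    · · · · · · · ·
    · · # · · · · ·
    · · # # · · · ·
    · · # # # # · ·
    · · · # # # · ·
    · · · # · · · ·
    · · · · · · · ·
    · · · · · · · ·
    · · · · · · · ·
T2:
  2·area = 48
  edge (2, 6)→(8, 6): d=(6,0) top-left  bias=+0
  edge (8, 6)→(8, 14): d=(0,8) right/bottom  bias=-1
  edge (8, 14)→(2, 6): d=(-6,-8) top-left  bias=+0
    (1,3)@(3, 7): e=[6,40,2] → #
    (2,3)@(5, 7): e=[6,24,18] → #
    (3,3)@(7, 7): e=[6,8,34] → #
    (4,3)@(9, 7): e=[6,-8,50] → ·
    (1,4)@(3, 9): e=[18,40,-10] → ·
    (2,4)@(5, 9): e=[18,24,6] → #
    (4,4)@(9, 9): e=[18,-8,38] → ·
    (2,5)@(5, 11): e=[30,24,-6] → ·
    (3,5)@(7, 11): e=[30,8,10] → #
    (4,5)@(9, 11): e=[30,-8,26] → ·
    (3,6)@(7, 13): e=[42,8,-2] → ·
  covered (6 px):
    · · · · · · · ·
    · · · · · · · ·
    · · · · · · · ·
    · # # # · · · ·
    · · # # · · · ·
    · · · # · · · ·
    · · · · · · · ·
    · · · · · · · ·
    · · · · · · · ·
    · · · · · · · ·
    · · · · · · · ·
    · · · · · · · ·
T3:
  2·area = 132  (B↔C swapped to make it positive)
  edge (6, 10)→(12, 24): d=(6,14) right/bottom  bias=-1
  edge (12, 24)→(0, 18): d=(-12,-6) top-left  bias=+0
  edge (0, 18)→(6, 10): d=(6,-8) top-left  bias=+0
    (1,1)@(3, 3): e=[0,198,-66] → ·  [on edge]
    (2,6)@(5, 13): e=[32,90,10] → #
    (3,6)@(7, 13): e=[4,102,26] → #
    (4,6)@(9, 13): e=[-24,114,42] → ·
    (1,7)@(3, 15): e=[72,54,6] → #
    (4,7)@(9, 15): e=[-12,90,54] → ·
    (0,8)@(1, 17): e=[112,18,2] → #
    (4,8)@(9, 17): e=[0,66,66] → ·  [on edge]
    (0,9)@(1, 19): e=[124,-6,14] → ·
    (1,9)@(3, 19): e=[96,6,30] → #
    (4,9)@(9, 19): e=[12,42,78] → #
    (5,9)@(11, 19): e=[-16,54,94] → ·
  covered (16 px):
    · · · · · · · ·
    · · · · · · · ·
    · · · · · · · ·
    · · · · · · · ·
    · · · · · · · ·
    · · · · · · · ·
    · · # # · · · ·
    · # # # · · · ·
    # # # # · · · ·
    · # # # # · · ·
    · · · # # · · ·
    · · · · · # · ·
T4:
  2·area = 36
  edge (8, 14)→(6, 20): d=(-2,6) right/bottom  bias=-1
  edge (6, 20)→(4, 8): d=(-2,-12) top-left  bias=+0
  edge (4, 8)→(8, 14): d=(4,6) right/bottom  bias=-1
    (5,2)@(11, 5): e=[0,90,-54] → ·  [on edge]
    (2,5)@(5, 11): e=[24,6,6] → #
    (3,5)@(7, 11): e=[12,30,-6] → ·
    (4,5)@(9, 11): e=[0,54,-18] → ·  [on edge]
    (2,6)@(5, 13): e=[20,2,14] → #
    (3,6)@(7, 13): e=[8,26,2] → #
    (4,6)@(9, 13): e=[-4,50,-10] → ·
    (2,7)@(5, 15): e=[16,-2,22] → ·
    (3,7)@(7, 15): e=[4,22,10] → #
    (4,7)@(9, 15): e=[-8,46,-2] → ·
    (3,8)@(7, 17): e=[0,18,18] → ·  [on edge]
    (2,11)@(5, 23): e=[0,-18,54] → ·  [on edge]
  covered (4 px):
    · · · · · · · ·
    · · · · · · · ·
    · · · · · · · ·
    · · · · · · · ·
    · · · · · · · ·
    · · # · · · · ·
    · · # # · · · ·
    · · · # · · · ·
    · · · · · · · ·
    · · · · · · · ·
    · · · · · · · ·
    · · · · · · · ·

Result: "outside"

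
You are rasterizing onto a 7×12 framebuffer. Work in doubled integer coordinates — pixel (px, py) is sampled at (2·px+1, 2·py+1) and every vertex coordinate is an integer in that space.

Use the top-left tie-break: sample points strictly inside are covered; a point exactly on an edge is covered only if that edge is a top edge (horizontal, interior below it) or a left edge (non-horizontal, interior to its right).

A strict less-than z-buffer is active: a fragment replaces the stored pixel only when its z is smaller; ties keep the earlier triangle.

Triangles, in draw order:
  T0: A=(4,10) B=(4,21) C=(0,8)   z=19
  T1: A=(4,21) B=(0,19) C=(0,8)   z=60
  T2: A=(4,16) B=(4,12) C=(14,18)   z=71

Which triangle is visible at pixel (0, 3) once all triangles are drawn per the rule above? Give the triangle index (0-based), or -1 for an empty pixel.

T0:
  2·area = 44
  edge (4, 10)→(4, 21): d=(0,11) right/bottom  bias=-1
  edge (4, 21)→(0, 8): d=(-4,-13) top-left  bias=+0
  edge (0, 8)→(4, 10): d=(4,2) right/bottom  bias=-1
    (0,4)@(1, 9): e=[33,9,2] → X
    (1,4)@(3, 9): e=[11,35,-2] → .
    (0,5)@(1, 11): e=[33,1,10] → X
    (1,5)@(3, 11): e=[11,27,6] → X
    (2,5)@(5, 11): e=[-11,53,2] → .
    (0,6)@(1, 13): e=[33,-7,18] → .
    (1,6)@(3, 13): e=[11,19,14] → X
    (2,6)@(5, 13): e=[-11,45,10] → .
    (1,7)@(3, 15): e=[11,11,22] → X
    (2,7)@(5, 15): e=[-11,37,18] → .
    (1,8)@(3, 17): e=[11,3,30] → X
    (2,8)@(5, 17): e=[-11,29,26] → .
  covered (6 px):
    . . . . . . .
    . . . . . . .
    . . . . . . .
    . . . . . . .
    X . . . . . .
    X X . . . . .
    . X . . . . .
    . X . . . . .
    . X . . . . .
    . . . . . . .
    . . . . . . .
    . . . . . . .
T1:
  2·area = 44
  edge (4, 21)→(0, 19): d=(-4,-2) top-left  bias=+0
  edge (0, 19)→(0, 8): d=(0,-11) top-left  bias=+0
  edge (0, 8)→(4, 21): d=(4,13) right/bottom  bias=-1
    (0,6)@(1, 13): e=[26,11,7] → X
    (1,6)@(3, 13): e=[30,33,-19] → .
    (0,7)@(1, 15): e=[18,11,15] → X
    (1,7)@(3, 15): e=[22,33,-11] → .
    (0,8)@(1, 17): e=[10,11,23] → X
    (1,8)@(3, 17): e=[14,33,-3] → .
    (0,9)@(1, 19): e=[2,11,31] → X
    (1,9)@(3, 19): e=[6,33,5] → X
    (2,9)@(5, 19): e=[10,55,-21] → .
    (0,10)@(1, 21): e=[-6,11,39] → .
    (1,10)@(3, 21): e=[-2,33,13] → .
  covered (5 px):
    . . . . . . .
    . . . . . . .
    . . . . . . .
    . . . . . . .
    . . . . . . .
    . . . . . . .
    X . . . . . .
    X . . . . . .
    X . . . . . .
    X X . . . . .
    . . . . . . .
    . . . . . . .
T2:
  2·area = 40
  edge (4, 16)→(4, 12): d=(0,-4) top-left  bias=+0
  edge (4, 12)→(14, 18): d=(10,6) right/bottom  bias=-1
  edge (14, 18)→(4, 16): d=(-10,-2) top-left  bias=+0
    (2,6)@(5, 13): e=[4,4,32] → X
    (3,6)@(7, 13): e=[12,-8,36] → .
    (2,7)@(5, 15): e=[4,24,12] → X
    (3,7)@(7, 15): e=[12,12,16] → X
    (4,7)@(9, 15): e=[20,0,20] → .  [on edge]
    (2,8)@(5, 17): e=[4,44,-8] → .
    (3,8)@(7, 17): e=[12,32,-4] → .
    (4,8)@(9, 17): e=[20,20,0] → X  [on edge]
    (5,8)@(11, 17): e=[28,8,4] → X
    (6,8)@(13, 17): e=[36,-4,8] → .
    (4,9)@(9, 19): e=[20,40,-20] → .
    (5,9)@(11, 19): e=[28,28,-16] → .
  covered (5 px):
    . . . . . . .
    . . . . . . .
    . . . . . . .
    . . . . . . .
    . . . . . . .
    . . . . . . .
    . . X . . . .
    . . X X . . .
    . . . . X X .
    . . . . . . .
    . . . . . . .
    . . . . . . .

Z-buffer (winner per pixel, '.' = empty):
  . . . . . . .
  . . . . . . .
  . . . . . . .
  . . . . . . .
  0 . . . . . .
  0 0 . . . . .
  1 0 2 . . . .
  1 0 2 2 . . .
  1 0 . . 2 2 .
  1 1 . . . . .
  . . . . . . .
  . . . . . . .

Final: -1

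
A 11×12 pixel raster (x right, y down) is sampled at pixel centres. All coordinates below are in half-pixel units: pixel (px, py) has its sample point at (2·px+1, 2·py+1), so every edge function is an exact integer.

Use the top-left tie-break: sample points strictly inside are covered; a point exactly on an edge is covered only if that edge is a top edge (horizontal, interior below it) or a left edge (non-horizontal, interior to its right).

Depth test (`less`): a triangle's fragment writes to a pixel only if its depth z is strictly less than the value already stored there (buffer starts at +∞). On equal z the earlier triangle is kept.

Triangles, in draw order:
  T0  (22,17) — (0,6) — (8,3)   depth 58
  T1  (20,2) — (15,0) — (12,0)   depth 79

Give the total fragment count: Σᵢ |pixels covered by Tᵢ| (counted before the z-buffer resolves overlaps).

T0:
  2·area = 154
  edge (22, 17)→(0, 6): d=(-22,-11) top-left  bias=+0
  edge (0, 6)→(8, 3): d=(8,-3) top-left  bias=+0
  edge (8, 3)→(22, 17): d=(14,14) right/bottom  bias=-1
    (1,2)@(3, 5): e=[55,1,98] → X
    (2,2)@(5, 5): e=[77,7,70] → X
    (3,2)@(7, 5): e=[99,13,42] → X
    (4,2)@(9, 5): e=[121,19,14] → X
    (5,2)@(11, 5): e=[143,25,-14] → .
    (1,3)@(3, 7): e=[11,17,126] → X
    (5,3)@(11, 7): e=[99,41,14] → X
    (6,3)@(13, 7): e=[121,47,-14] → .
    (1,4)@(3, 9): e=[-33,33,154] → .
    (2,4)@(5, 9): e=[-11,39,126] → .
    (3,4)@(7, 9): e=[11,45,98] → X
    (6,4)@(13, 9): e=[77,63,14] → X
  covered (19 px):
    . . . . . . . . . . .
    . . . . . . . . . . .
    . X X X X . . . . . .
    . X X X X X . . . . .
    . . . X X X X . . . .
    . . . . . X X X . . .
    . . . . . . . X X . .
    . . . . . . . . . X .
    . . . . . . . . . . .
    . . . . . . . . . . .
    . . . . . . . . . . .
    . . . . . . . . . . .
T1:
  2·area = 6  (B↔C swapped to make it positive)
  edge (20, 2)→(12, 0): d=(-8,-2) top-left  bias=+0
  edge (12, 0)→(15, 0): d=(3,0) top-left  bias=+0
  edge (15, 0)→(20, 2): d=(5,2) right/bottom  bias=-1
    (8,0)@(17, 1): e=[2,3,1] → X
    (9,0)@(19, 1): e=[6,3,-3] → .
    (8,1)@(17, 3): e=[-14,9,11] → .
  covered (1 px):
    . . . . . . . . X . .
    . . . . . . . . . . .
    . . . . . . . . . . .
    . . . . . . . . . . .
    . . . . . . . . . . .
    . . . . . . . . . . .
    . . . . . . . . . . .
    . . . . . . . . . . .
    . . . . . . . . . . .
    . . . . . . . . . . .
    . . . . . . . . . . .
    . . . . . . . . . . .

Answer: 20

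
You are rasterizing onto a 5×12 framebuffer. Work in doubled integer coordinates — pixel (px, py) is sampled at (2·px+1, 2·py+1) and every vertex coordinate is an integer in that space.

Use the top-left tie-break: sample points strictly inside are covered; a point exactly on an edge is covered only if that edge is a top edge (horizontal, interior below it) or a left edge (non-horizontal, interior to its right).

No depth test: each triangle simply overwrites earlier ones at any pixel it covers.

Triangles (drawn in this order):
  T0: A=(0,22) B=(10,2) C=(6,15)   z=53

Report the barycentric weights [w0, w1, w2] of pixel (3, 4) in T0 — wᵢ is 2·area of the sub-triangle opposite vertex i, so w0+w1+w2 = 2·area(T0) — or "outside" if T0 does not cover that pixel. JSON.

T0:
  2·area = 50
  edge (0, 22)→(10, 2): d=(10,-20) top-left  bias=+0
  edge (10, 2)→(6, 15): d=(-4,13) right/bottom  bias=-1
  edge (6, 15)→(0, 22): d=(-6,7) right/bottom  bias=-1
    (4,2)@(9, 5): e=[10,1,39] → #
    (4,3)@(9, 7): e=[30,-7,27] → ·
    (3,4)@(7, 9): e=[10,11,29] → #
    (4,4)@(9, 9): e=[50,-15,15] → ·
    (3,5)@(7, 11): e=[30,3,17] → #
    (4,5)@(9, 11): e=[70,-23,3] → ·
    (2,6)@(5, 13): e=[10,21,19] → #
    (3,6)@(7, 13): e=[50,-5,5] → ·
    (2,7)@(5, 15): e=[30,13,7] → #
    (3,7)@(7, 15): e=[70,-13,-7] → ·
    (1,8)@(3, 17): e=[10,31,9] → #
    (2,8)@(5, 17): e=[50,5,-5] → ·
  covered (6 px):
    · · · · ·
    · · · · ·
    · · · · #
    · · · · ·
    · · · # ·
    · · · # ·
    · · # · ·
    · · # · ·
    · # · · ·
    · · · · ·
    · · · · ·
    · · · · ·

Result: [11,29,10]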